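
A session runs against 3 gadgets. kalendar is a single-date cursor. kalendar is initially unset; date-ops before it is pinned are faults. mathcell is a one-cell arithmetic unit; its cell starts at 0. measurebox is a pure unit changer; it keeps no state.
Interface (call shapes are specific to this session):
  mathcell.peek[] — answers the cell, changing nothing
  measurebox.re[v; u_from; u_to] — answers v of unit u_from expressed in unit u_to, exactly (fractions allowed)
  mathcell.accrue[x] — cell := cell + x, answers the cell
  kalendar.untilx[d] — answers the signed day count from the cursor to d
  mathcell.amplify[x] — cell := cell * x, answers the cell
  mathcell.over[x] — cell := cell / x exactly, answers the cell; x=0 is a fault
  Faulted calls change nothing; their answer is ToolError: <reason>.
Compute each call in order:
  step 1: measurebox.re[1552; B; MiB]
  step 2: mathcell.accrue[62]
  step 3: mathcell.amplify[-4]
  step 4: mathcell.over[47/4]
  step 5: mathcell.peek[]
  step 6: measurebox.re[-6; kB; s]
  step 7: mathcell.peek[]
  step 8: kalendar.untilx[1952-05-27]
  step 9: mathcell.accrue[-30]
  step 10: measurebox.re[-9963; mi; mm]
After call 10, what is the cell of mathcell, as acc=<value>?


> measurebox.re 1552 B MiB
  97/65536
> mathcell.accrue 62
  62
> mathcell.amplify -4
  -248
> mathcell.over 47/4
  -992/47
> mathcell.peek
  -992/47
> measurebox.re -6 kB s
  ToolError: incompatible units
> mathcell.peek
  -992/47
> kalendar.untilx 1952-05-27
  ToolError: no date set
> mathcell.accrue -30
  -2402/47
> measurebox.re -9963 mi mm
  -16033894272

Answer: acc=-2402/47


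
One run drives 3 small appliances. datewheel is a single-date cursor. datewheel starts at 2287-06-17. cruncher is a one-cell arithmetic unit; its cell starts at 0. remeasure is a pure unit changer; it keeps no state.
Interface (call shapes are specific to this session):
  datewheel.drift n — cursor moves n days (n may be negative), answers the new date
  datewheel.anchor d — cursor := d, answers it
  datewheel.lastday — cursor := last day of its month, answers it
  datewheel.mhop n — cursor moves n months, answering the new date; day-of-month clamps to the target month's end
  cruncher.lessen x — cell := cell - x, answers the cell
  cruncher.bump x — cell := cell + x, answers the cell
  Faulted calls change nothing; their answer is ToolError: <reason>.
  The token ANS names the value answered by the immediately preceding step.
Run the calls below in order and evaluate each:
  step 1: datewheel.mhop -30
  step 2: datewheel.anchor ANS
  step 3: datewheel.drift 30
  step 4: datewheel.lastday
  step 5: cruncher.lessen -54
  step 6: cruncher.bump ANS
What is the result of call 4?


Answer: 2285-01-31

Derivation:
% datewheel.mhop -30
:: 2284-12-17
% datewheel.anchor ANS
:: 2284-12-17
% datewheel.drift 30
:: 2285-01-16
% datewheel.lastday
:: 2285-01-31
% cruncher.lessen -54
:: 54
% cruncher.bump ANS
:: 108


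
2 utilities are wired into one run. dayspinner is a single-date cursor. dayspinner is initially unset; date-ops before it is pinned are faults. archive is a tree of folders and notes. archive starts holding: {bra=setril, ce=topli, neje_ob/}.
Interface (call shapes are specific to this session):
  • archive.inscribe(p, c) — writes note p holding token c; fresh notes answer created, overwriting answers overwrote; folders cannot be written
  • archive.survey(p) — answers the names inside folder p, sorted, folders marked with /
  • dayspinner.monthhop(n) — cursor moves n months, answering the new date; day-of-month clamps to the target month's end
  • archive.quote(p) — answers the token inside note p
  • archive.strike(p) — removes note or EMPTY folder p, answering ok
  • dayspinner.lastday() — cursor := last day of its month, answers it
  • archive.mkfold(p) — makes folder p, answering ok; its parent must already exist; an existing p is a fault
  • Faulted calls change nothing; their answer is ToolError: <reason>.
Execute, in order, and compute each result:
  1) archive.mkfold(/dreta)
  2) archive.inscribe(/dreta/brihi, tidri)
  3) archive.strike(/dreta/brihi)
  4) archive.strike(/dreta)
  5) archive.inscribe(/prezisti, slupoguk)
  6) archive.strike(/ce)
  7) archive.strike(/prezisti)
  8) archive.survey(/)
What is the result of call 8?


Then mkfold using p: /dreta, and observe ok.
I call inscribe using p: /dreta/brihi, c: tidri, giving created.
Next I call strike using p: /dreta/brihi: ok.
Then strike using p: /dreta, giving ok.
Calling inscribe using p: /prezisti, c: slupoguk, → created.
I run strike using p: /ce, — result: ok.
Then strike using p: /prezisti, — result: ok.
I try survey using p: /, giving [bra, neje_ob/].

Answer: [bra, neje_ob/]


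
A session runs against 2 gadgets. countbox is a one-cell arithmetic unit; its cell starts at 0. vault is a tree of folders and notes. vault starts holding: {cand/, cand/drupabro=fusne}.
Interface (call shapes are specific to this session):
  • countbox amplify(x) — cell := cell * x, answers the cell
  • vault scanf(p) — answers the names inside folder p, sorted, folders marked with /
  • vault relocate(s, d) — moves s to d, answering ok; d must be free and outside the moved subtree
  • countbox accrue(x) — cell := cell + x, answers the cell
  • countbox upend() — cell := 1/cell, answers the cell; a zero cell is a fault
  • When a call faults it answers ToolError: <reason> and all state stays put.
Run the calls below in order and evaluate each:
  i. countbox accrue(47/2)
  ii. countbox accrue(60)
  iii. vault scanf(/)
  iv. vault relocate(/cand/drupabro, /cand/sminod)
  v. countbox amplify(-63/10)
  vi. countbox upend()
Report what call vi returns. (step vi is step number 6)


Answer: -20/10521

Derivation:
→ countbox accrue(x=47/2)
← 47/2
→ countbox accrue(x=60)
← 167/2
→ vault scanf(p=/)
← [cand/]
→ vault relocate(s=/cand/drupabro, d=/cand/sminod)
← ok
→ countbox amplify(x=-63/10)
← -10521/20
→ countbox upend()
← -20/10521


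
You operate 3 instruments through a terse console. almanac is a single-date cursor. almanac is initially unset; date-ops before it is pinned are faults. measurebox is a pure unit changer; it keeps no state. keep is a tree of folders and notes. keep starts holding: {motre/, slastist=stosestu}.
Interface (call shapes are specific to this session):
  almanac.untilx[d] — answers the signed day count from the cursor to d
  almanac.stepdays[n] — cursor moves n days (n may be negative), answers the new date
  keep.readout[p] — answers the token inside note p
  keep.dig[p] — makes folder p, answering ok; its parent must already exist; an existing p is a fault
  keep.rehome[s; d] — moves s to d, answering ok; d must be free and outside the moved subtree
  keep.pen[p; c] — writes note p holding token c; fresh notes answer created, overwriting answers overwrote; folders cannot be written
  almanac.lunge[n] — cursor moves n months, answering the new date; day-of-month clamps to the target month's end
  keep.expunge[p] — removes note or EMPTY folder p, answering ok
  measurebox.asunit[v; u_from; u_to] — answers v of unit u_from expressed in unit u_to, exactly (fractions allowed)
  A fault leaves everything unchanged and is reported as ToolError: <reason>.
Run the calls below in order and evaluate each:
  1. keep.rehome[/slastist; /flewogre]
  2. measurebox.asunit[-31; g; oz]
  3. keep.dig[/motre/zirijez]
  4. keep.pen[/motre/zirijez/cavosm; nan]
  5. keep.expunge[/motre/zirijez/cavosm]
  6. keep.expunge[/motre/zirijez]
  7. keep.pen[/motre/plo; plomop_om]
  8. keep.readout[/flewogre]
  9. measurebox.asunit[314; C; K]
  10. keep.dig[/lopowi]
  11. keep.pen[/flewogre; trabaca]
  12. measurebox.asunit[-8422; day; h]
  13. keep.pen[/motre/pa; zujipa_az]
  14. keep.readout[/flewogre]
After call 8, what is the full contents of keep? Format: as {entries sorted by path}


Answer: {flewogre=stosestu, motre/, motre/plo=plomop_om}

Derivation:
==> rehome(/slastist, /flewogre)
<== ok
==> asunit(-31, g, oz)
<== -49600000/45359237
==> dig(/motre/zirijez)
<== ok
==> pen(/motre/zirijez/cavosm, nan)
<== created
==> expunge(/motre/zirijez/cavosm)
<== ok
==> expunge(/motre/zirijez)
<== ok
==> pen(/motre/plo, plomop_om)
<== created
==> readout(/flewogre)
<== stosestu
==> asunit(314, C, K)
<== 11743/20
==> dig(/lopowi)
<== ok
==> pen(/flewogre, trabaca)
<== overwrote
==> asunit(-8422, day, h)
<== -202128
==> pen(/motre/pa, zujipa_az)
<== created
==> readout(/flewogre)
<== trabaca


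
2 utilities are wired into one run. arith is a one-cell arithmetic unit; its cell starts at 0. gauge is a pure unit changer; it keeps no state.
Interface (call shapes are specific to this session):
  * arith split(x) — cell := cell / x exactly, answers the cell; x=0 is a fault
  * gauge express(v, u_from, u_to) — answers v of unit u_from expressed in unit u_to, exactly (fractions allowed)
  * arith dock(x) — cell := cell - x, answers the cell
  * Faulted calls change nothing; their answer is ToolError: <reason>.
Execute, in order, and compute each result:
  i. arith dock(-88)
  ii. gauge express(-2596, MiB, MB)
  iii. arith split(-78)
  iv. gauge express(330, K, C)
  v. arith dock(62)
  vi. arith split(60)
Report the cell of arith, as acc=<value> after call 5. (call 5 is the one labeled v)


~$ arith dock x=-88
:: 88
~$ gauge express v=-2596 u_from=MiB u_to=MB
:: -42532864/15625
~$ arith split x=-78
:: -44/39
~$ gauge express v=330 u_from=K u_to=C
:: 1137/20
~$ arith dock x=62
:: -2462/39
~$ arith split x=60
:: -1231/1170

Answer: acc=-2462/39


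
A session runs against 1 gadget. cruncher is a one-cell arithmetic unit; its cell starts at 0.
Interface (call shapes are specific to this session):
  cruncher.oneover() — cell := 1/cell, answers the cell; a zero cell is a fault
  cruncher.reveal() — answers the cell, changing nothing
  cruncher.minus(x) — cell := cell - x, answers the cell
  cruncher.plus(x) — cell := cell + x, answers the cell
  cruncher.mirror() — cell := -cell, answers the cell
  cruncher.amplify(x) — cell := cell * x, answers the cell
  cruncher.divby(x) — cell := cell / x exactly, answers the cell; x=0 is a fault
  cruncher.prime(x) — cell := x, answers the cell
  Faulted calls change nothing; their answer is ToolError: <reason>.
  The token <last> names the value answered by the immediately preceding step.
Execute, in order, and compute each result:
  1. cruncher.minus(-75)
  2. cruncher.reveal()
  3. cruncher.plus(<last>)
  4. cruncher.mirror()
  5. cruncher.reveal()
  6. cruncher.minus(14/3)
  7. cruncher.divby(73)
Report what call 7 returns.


Answer: -464/219

Derivation:
// 1. cruncher.minus(x: -75) ~> 75
// 2. cruncher.reveal() ~> 75
// 3. cruncher.plus(x: <last>) ~> 150
// 4. cruncher.mirror() ~> -150
// 5. cruncher.reveal() ~> -150
// 6. cruncher.minus(x: 14/3) ~> -464/3
// 7. cruncher.divby(x: 73) ~> -464/219


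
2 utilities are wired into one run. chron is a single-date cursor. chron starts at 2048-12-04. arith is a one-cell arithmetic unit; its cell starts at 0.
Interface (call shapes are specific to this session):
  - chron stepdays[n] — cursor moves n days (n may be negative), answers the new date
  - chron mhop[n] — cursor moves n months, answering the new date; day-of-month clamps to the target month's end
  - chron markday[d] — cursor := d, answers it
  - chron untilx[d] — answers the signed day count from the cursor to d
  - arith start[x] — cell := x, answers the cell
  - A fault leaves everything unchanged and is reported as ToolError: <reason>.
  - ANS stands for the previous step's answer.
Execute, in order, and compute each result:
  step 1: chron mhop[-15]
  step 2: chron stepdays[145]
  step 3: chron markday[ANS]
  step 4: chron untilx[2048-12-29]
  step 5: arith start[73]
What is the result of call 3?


! 1. chron mhop(n: -15) -> 2047-09-04
! 2. chron stepdays(n: 145) -> 2048-01-27
! 3. chron markday(d: ANS) -> 2048-01-27
! 4. chron untilx(d: 2048-12-29) -> 337
! 5. arith start(x: 73) -> 73

Answer: 2048-01-27


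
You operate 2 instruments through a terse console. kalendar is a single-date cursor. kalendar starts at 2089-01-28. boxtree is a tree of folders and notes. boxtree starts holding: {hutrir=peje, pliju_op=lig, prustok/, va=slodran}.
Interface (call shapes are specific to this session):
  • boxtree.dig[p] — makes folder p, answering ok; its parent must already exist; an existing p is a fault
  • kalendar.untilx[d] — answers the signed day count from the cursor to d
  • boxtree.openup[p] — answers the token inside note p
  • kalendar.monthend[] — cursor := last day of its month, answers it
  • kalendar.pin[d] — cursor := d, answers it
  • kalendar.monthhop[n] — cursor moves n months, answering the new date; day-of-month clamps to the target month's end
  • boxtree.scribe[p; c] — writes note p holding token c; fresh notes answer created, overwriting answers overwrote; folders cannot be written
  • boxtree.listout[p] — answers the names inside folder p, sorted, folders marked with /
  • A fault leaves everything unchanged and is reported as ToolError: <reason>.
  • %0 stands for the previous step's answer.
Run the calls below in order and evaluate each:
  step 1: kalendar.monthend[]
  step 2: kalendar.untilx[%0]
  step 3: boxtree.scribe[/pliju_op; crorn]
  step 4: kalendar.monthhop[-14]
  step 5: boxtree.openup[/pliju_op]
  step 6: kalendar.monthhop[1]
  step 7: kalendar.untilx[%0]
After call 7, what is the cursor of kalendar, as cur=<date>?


Answer: cur=2087-12-30

Derivation:
-- 1. kalendar.monthend() : 2089-01-31
-- 2. kalendar.untilx(d: %0) : 0
-- 3. boxtree.scribe(p: /pliju_op, c: crorn) : overwrote
-- 4. kalendar.monthhop(n: -14) : 2087-11-30
-- 5. boxtree.openup(p: /pliju_op) : crorn
-- 6. kalendar.monthhop(n: 1) : 2087-12-30
-- 7. kalendar.untilx(d: %0) : 0


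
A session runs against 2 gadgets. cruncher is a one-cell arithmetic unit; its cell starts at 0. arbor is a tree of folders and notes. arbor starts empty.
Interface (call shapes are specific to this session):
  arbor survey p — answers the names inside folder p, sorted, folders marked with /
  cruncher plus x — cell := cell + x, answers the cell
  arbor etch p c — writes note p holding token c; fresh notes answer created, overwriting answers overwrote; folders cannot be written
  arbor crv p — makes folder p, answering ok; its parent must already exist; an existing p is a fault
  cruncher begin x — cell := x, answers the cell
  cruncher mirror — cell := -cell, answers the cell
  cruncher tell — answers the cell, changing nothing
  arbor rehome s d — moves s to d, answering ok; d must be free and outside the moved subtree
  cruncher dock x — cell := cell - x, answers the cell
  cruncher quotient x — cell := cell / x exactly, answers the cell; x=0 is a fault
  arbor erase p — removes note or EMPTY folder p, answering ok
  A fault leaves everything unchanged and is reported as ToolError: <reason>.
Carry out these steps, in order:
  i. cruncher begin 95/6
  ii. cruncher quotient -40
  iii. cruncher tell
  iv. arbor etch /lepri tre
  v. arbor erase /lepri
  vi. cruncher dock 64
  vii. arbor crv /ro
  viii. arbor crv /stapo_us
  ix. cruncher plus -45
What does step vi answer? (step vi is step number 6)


Then cruncher begin(x: 95/6), — result: 95/6.
Then cruncher quotient(x: -40), which returns -19/48.
I try cruncher tell, and see -19/48.
I run arbor etch(p: /lepri, c: tre), yielding created.
I call arbor erase(p: /lepri), and observe ok.
I use cruncher dock(x: 64), and observe -3091/48.
Now I run arbor crv(p: /ro), yielding ok.
Calling arbor crv(p: /stapo_us), giving ok.
I run cruncher plus(x: -45), which returns -5251/48.

Answer: -3091/48


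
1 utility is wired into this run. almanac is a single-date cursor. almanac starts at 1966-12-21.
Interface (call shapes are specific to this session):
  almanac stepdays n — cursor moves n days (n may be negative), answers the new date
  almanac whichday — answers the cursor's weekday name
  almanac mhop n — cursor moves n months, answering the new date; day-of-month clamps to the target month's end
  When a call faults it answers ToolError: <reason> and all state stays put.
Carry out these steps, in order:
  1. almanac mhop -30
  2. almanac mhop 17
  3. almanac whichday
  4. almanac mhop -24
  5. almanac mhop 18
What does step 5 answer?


Answer: 1965-05-21

Derivation:
Act: almanac mhop[n=-30]
Obs: 1964-06-21
Act: almanac mhop[n=17]
Obs: 1965-11-21
Act: almanac whichday[]
Obs: Sunday
Act: almanac mhop[n=-24]
Obs: 1963-11-21
Act: almanac mhop[n=18]
Obs: 1965-05-21


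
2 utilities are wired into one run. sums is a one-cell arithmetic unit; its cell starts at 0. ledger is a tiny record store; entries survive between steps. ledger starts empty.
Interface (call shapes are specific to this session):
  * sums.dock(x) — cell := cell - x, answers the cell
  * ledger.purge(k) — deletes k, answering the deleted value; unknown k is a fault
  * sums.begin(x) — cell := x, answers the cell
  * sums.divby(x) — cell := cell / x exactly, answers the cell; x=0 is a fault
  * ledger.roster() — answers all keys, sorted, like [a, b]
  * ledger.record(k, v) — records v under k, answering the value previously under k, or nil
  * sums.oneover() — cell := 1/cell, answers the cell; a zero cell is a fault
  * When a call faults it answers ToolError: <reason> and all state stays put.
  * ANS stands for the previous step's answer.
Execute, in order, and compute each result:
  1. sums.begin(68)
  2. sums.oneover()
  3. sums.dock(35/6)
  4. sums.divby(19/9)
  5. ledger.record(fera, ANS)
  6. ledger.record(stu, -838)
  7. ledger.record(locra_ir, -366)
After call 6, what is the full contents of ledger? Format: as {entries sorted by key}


Answer: {fera=-3561/1292, stu=-838}

Derivation:
Then sums.begin using x→68, — result: 68.
I run sums.oneover, giving 1/68.
Using sums.dock using x→35/6, and get -1187/204.
Next I call sums.divby using x→19/9, which returns -3561/1292.
I call ledger.record using k→fera, v→ANS, → nil.
Now I run ledger.record using k→stu, v→-838: nil.
Invoking ledger.record using k→locra_ir, v→-366: nil.


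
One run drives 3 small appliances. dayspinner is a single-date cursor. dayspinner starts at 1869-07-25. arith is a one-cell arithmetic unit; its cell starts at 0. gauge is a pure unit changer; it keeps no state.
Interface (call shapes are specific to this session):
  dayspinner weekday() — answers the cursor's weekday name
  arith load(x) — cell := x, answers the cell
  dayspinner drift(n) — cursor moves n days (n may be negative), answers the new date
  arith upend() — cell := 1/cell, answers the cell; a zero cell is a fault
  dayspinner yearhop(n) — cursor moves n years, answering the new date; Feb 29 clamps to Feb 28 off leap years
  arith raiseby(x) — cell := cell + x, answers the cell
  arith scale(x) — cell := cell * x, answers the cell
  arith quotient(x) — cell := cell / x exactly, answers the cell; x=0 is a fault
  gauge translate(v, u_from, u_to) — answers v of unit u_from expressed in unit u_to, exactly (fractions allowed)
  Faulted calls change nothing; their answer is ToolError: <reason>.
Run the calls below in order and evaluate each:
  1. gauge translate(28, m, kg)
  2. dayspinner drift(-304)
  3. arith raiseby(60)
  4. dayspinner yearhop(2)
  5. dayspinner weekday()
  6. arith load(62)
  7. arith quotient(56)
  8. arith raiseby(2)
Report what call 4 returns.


-- gauge translate(28, m, kg) == ToolError: incompatible units
-- dayspinner drift(-304) == 1868-09-24
-- arith raiseby(60) == 60
-- dayspinner yearhop(2) == 1870-09-24
-- dayspinner weekday() == Saturday
-- arith load(62) == 62
-- arith quotient(56) == 31/28
-- arith raiseby(2) == 87/28

Answer: 1870-09-24


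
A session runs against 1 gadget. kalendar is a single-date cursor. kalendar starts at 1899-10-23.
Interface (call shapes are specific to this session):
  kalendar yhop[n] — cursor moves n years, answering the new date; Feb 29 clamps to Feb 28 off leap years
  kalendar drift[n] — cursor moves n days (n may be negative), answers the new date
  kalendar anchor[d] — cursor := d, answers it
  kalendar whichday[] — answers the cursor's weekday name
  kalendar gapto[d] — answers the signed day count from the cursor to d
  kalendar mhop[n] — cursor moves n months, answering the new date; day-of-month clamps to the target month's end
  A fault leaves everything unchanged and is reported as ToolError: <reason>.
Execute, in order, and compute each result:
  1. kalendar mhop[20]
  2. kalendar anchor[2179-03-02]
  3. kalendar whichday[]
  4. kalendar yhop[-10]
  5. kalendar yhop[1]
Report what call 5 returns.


Answer: 2170-03-02

Derivation:
Now I run kalendar mhop on 20, → 1901-06-23.
I run kalendar anchor on 2179-03-02, — result: 2179-03-02.
I call kalendar whichday(), giving Tuesday.
I invoke kalendar yhop on -10, and get 2169-03-02.
I try kalendar yhop on 1, and observe 2170-03-02.


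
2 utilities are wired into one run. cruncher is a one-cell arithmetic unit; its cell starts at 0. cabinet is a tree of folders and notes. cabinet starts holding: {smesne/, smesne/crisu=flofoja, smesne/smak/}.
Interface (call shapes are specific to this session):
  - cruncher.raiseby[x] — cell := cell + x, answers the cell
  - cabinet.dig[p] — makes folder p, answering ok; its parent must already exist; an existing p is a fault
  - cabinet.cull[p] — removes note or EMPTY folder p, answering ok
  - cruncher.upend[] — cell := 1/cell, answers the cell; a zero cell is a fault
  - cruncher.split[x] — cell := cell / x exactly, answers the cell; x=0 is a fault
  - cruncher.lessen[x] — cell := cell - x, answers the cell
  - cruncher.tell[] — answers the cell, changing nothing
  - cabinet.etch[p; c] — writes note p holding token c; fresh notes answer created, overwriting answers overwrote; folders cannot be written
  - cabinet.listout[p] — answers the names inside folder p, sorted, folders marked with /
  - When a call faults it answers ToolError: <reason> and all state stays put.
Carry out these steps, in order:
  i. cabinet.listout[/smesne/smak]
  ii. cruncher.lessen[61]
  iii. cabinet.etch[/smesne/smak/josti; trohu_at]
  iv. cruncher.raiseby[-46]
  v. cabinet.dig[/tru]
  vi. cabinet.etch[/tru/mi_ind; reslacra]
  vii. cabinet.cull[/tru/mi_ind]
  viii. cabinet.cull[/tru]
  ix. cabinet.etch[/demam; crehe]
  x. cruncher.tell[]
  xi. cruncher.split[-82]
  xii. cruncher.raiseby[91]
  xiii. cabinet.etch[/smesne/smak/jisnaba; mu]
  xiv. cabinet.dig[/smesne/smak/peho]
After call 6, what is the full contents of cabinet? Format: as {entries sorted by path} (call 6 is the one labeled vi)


Answer: {smesne/, smesne/crisu=flofoja, smesne/smak/, smesne/smak/josti=trohu_at, tru/, tru/mi_ind=reslacra}

Derivation:
>>> cabinet.listout p: /smesne/smak
:: []
>>> cruncher.lessen x: 61
:: -61
>>> cabinet.etch p: /smesne/smak/josti c: trohu_at
:: created
>>> cruncher.raiseby x: -46
:: -107
>>> cabinet.dig p: /tru
:: ok
>>> cabinet.etch p: /tru/mi_ind c: reslacra
:: created
>>> cabinet.cull p: /tru/mi_ind
:: ok
>>> cabinet.cull p: /tru
:: ok
>>> cabinet.etch p: /demam c: crehe
:: created
>>> cruncher.tell
:: -107
>>> cruncher.split x: -82
:: 107/82
>>> cruncher.raiseby x: 91
:: 7569/82
>>> cabinet.etch p: /smesne/smak/jisnaba c: mu
:: created
>>> cabinet.dig p: /smesne/smak/peho
:: ok


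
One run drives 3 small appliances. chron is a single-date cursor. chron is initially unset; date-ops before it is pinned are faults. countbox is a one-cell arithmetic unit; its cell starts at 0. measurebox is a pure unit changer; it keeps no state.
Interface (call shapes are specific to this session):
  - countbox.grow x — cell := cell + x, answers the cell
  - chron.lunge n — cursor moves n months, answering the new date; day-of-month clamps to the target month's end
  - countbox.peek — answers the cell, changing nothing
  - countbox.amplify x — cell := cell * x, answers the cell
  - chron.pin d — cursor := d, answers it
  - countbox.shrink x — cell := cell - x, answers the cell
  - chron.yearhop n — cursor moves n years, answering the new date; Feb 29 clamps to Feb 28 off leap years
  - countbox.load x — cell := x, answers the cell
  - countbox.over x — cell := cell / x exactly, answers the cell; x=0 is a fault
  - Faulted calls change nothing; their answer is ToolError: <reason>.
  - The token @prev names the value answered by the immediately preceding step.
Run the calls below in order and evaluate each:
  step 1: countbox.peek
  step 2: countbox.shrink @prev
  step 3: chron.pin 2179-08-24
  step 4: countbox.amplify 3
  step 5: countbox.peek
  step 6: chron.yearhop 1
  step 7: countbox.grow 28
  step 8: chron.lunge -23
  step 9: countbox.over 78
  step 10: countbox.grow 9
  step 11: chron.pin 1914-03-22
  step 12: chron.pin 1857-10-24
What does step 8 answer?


Answer: 2178-09-24

Derivation:
% 1. countbox.peek() => 0
% 2. countbox.shrink(x=@prev) => 0
% 3. chron.pin(d=2179-08-24) => 2179-08-24
% 4. countbox.amplify(x=3) => 0
% 5. countbox.peek() => 0
% 6. chron.yearhop(n=1) => 2180-08-24
% 7. countbox.grow(x=28) => 28
% 8. chron.lunge(n=-23) => 2178-09-24
% 9. countbox.over(x=78) => 14/39
% 10. countbox.grow(x=9) => 365/39
% 11. chron.pin(d=1914-03-22) => 1914-03-22
% 12. chron.pin(d=1857-10-24) => 1857-10-24


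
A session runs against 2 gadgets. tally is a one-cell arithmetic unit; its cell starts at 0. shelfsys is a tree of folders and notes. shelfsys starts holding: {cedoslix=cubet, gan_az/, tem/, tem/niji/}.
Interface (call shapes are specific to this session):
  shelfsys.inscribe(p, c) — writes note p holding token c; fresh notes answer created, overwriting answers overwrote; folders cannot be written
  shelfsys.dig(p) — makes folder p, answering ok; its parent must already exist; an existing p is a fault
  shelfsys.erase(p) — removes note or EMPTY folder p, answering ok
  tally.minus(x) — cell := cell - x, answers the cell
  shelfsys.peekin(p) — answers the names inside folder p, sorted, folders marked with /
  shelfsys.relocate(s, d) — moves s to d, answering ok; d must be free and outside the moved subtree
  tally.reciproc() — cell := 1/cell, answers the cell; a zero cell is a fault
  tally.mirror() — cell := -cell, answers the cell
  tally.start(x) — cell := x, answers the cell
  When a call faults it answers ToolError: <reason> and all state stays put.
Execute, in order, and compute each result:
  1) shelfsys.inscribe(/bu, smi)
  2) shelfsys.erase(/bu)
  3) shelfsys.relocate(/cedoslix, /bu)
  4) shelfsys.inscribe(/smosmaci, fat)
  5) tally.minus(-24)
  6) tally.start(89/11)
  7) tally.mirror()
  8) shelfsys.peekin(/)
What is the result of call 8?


Answer: [bu, gan_az/, smosmaci, tem/]

Derivation:
→ inscribe(/bu, smi)
← created
→ erase(/bu)
← ok
→ relocate(/cedoslix, /bu)
← ok
→ inscribe(/smosmaci, fat)
← created
→ minus(-24)
← 24
→ start(89/11)
← 89/11
→ mirror()
← -89/11
→ peekin(/)
← [bu, gan_az/, smosmaci, tem/]


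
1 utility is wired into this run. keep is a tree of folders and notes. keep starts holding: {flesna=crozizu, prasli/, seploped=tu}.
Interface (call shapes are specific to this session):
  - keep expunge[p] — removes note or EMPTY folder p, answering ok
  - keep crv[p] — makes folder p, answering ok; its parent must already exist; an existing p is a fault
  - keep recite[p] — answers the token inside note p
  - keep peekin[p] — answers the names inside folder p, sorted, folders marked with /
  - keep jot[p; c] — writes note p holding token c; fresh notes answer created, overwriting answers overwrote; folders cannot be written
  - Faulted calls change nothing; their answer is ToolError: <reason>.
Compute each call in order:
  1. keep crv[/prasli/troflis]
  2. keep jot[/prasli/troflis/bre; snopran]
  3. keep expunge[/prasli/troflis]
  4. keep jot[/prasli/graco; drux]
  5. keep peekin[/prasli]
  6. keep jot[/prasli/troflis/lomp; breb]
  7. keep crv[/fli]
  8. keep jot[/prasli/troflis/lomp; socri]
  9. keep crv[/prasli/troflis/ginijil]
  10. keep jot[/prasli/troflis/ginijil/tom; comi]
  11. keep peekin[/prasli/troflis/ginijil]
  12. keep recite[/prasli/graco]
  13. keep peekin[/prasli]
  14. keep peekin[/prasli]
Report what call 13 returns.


Next I call keep crv with /prasli/troflis, → ok.
I invoke keep jot with /prasli/troflis/bre, snopran, which returns created.
I call keep expunge with /prasli/troflis, which returns ToolError: not empty.
I try keep jot with /prasli/graco, drux, which returns created.
I run keep peekin with /prasli, yielding [graco, troflis/].
I try keep jot with /prasli/troflis/lomp, breb, — result: created.
Then keep crv with /fli, yielding ok.
I invoke keep jot with /prasli/troflis/lomp, socri, → overwrote.
I run keep crv with /prasli/troflis/ginijil, giving ok.
I call keep jot with /prasli/troflis/ginijil/tom, comi: created.
I use keep peekin with /prasli/troflis/ginijil, — result: [tom].
I try keep recite with /prasli/graco, → drux.
I try keep peekin with /prasli, yielding [graco, troflis/].
I use keep peekin with /prasli, giving [graco, troflis/].

Answer: [graco, troflis/]


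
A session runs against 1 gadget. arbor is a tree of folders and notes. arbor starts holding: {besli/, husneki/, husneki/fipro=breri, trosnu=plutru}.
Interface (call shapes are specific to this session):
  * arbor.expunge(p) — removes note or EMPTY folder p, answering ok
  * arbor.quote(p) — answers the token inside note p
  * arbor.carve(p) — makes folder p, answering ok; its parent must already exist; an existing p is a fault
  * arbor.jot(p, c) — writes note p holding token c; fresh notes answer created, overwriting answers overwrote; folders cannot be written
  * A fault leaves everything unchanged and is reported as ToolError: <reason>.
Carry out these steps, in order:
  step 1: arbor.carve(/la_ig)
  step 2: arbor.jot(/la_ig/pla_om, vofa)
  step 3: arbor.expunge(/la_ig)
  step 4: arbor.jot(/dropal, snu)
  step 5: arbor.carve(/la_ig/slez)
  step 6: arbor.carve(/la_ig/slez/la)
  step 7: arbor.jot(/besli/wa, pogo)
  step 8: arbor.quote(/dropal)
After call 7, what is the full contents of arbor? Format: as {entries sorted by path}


Answer: {besli/, besli/wa=pogo, dropal=snu, husneki/, husneki/fipro=breri, la_ig/, la_ig/pla_om=vofa, la_ig/slez/, la_ig/slez/la/, trosnu=plutru}

Derivation:
% carve p→/la_ig
[out] ok
% jot p→/la_ig/pla_om c→vofa
[out] created
% expunge p→/la_ig
[out] ToolError: not empty
% jot p→/dropal c→snu
[out] created
% carve p→/la_ig/slez
[out] ok
% carve p→/la_ig/slez/la
[out] ok
% jot p→/besli/wa c→pogo
[out] created
% quote p→/dropal
[out] snu


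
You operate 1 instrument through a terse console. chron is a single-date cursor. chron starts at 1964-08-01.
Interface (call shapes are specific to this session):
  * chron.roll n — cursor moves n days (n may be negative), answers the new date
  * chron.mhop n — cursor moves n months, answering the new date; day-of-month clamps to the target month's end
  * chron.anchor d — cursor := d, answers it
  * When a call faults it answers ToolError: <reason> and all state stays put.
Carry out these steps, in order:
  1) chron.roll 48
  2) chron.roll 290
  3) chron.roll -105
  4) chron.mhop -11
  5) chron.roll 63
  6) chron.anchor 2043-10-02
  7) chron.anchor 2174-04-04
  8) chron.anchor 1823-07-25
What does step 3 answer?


Answer: 1965-03-22

Derivation:
>>> chron.roll n: 48
:: 1964-09-18
>>> chron.roll n: 290
:: 1965-07-05
>>> chron.roll n: -105
:: 1965-03-22
>>> chron.mhop n: -11
:: 1964-04-22
>>> chron.roll n: 63
:: 1964-06-24
>>> chron.anchor d: 2043-10-02
:: 2043-10-02
>>> chron.anchor d: 2174-04-04
:: 2174-04-04
>>> chron.anchor d: 1823-07-25
:: 1823-07-25


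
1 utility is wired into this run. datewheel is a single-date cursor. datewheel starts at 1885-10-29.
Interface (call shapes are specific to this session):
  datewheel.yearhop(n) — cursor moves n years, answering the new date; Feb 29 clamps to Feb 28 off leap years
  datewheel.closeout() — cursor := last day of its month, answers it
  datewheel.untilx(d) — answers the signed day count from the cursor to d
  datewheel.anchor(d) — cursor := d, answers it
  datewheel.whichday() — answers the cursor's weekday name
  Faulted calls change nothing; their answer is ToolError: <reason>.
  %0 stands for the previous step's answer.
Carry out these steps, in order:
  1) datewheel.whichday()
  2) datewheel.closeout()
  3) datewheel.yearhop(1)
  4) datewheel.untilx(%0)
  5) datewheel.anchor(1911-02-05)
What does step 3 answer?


Answer: 1886-10-31

Derivation:
>>> datewheel.whichday
  Thursday
>>> datewheel.closeout
  1885-10-31
>>> datewheel.yearhop n=1
  1886-10-31
>>> datewheel.untilx d=%0
  0
>>> datewheel.anchor d=1911-02-05
  1911-02-05


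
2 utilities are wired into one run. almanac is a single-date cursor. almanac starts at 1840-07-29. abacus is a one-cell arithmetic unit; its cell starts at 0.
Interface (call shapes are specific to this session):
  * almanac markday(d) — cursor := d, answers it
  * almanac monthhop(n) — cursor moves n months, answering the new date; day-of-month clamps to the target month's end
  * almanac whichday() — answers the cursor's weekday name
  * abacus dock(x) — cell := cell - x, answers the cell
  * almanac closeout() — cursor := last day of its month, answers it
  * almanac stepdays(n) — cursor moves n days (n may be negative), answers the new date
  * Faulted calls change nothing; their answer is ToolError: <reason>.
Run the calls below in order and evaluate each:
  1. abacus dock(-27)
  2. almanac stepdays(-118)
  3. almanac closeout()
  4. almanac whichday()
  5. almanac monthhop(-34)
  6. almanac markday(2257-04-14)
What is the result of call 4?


$ abacus dock x=-27
:: 27
$ almanac stepdays n=-118
:: 1840-04-02
$ almanac closeout
:: 1840-04-30
$ almanac whichday
:: Thursday
$ almanac monthhop n=-34
:: 1837-06-30
$ almanac markday d=2257-04-14
:: 2257-04-14

Answer: Thursday


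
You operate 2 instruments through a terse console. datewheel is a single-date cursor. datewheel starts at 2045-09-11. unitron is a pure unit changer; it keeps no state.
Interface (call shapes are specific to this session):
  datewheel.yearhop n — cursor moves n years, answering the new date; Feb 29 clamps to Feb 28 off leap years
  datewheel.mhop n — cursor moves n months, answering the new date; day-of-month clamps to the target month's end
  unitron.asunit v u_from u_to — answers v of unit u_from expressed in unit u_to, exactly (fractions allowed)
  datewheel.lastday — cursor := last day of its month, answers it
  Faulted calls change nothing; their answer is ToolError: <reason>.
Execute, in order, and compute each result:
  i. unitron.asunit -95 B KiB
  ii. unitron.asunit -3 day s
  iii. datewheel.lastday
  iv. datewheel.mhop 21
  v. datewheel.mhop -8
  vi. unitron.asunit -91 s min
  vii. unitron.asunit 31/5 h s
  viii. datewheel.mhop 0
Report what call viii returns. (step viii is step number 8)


Then unitron.asunit with v→-95, u_from→B, u_to→KiB, and get -95/1024.
Calling unitron.asunit with v→-3, u_from→day, u_to→s, — result: -259200.
Using datewheel.lastday, and see 2045-09-30.
Calling datewheel.mhop with n→21, yielding 2047-06-30.
I call datewheel.mhop with n→-8, giving 2046-10-30.
I call unitron.asunit with v→-91, u_from→s, u_to→min, which returns -91/60.
I invoke unitron.asunit with v→31/5, u_from→h, u_to→s, → 22320.
I run datewheel.mhop with n→0: 2046-10-30.

Answer: 2046-10-30


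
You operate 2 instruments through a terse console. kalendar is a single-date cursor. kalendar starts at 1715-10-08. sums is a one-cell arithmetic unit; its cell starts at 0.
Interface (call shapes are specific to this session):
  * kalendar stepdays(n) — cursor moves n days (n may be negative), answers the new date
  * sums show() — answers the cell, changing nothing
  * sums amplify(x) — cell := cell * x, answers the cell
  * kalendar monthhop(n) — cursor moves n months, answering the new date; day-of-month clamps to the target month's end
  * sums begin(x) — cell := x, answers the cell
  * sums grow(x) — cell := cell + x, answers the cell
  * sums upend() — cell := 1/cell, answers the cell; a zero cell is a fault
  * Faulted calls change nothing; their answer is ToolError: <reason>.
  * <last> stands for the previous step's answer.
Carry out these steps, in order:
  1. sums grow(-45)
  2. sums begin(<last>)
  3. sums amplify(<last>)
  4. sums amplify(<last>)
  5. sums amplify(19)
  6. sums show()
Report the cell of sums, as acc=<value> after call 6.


==> sums grow(x='-45')
<== -45
==> sums begin(x='<last>')
<== -45
==> sums amplify(x='<last>')
<== 2025
==> sums amplify(x='<last>')
<== 4100625
==> sums amplify(x='19')
<== 77911875
==> sums show()
<== 77911875

Answer: acc=77911875


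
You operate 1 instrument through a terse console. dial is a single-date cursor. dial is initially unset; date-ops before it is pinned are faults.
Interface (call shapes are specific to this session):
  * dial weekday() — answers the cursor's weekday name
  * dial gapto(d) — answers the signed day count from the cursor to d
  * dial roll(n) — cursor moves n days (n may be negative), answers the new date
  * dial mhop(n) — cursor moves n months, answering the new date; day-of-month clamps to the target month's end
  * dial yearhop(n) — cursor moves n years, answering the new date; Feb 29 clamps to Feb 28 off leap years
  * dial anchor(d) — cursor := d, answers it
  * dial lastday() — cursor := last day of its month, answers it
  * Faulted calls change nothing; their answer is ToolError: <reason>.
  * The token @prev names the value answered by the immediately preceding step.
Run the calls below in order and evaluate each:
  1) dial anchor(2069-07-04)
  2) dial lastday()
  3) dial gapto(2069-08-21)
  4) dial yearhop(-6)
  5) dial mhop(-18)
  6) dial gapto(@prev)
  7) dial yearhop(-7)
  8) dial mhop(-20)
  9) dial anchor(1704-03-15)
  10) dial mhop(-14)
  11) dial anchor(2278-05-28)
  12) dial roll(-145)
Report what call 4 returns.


Now I run dial anchor on d→2069-07-04: 2069-07-04.
Invoking dial lastday, yielding 2069-07-31.
I call dial gapto on d→2069-08-21, giving 21.
Next I call dial yearhop on n→-6, and observe 2063-07-31.
I invoke dial mhop on n→-18, — result: 2062-01-31.
Calling dial gapto on d→@prev, and get 0.
I invoke dial yearhop on n→-7, and observe 2055-01-31.
Next I call dial mhop on n→-20, and see 2053-05-31.
Calling dial anchor on d→1704-03-15: 1704-03-15.
Then dial mhop on n→-14, and observe 1703-01-15.
Now I run dial anchor on d→2278-05-28: 2278-05-28.
Calling dial roll on n→-145, and get 2278-01-03.

Answer: 2063-07-31


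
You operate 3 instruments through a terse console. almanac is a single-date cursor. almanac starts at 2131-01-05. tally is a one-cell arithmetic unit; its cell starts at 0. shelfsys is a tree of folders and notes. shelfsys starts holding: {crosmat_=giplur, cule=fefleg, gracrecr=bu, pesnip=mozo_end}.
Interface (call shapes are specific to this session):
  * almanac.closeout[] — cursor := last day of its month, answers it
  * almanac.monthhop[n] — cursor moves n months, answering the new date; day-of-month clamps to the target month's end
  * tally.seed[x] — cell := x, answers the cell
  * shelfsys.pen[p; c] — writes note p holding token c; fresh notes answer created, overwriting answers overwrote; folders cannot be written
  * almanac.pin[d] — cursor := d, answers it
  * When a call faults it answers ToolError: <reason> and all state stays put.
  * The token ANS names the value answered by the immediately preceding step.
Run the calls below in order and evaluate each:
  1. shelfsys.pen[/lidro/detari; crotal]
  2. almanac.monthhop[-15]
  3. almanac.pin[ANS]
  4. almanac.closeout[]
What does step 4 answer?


-> shelfsys.pen(p→/lidro/detari, c→crotal)
<- ToolError: no parent
-> almanac.monthhop(n→-15)
<- 2129-10-05
-> almanac.pin(d→ANS)
<- 2129-10-05
-> almanac.closeout()
<- 2129-10-31

Answer: 2129-10-31


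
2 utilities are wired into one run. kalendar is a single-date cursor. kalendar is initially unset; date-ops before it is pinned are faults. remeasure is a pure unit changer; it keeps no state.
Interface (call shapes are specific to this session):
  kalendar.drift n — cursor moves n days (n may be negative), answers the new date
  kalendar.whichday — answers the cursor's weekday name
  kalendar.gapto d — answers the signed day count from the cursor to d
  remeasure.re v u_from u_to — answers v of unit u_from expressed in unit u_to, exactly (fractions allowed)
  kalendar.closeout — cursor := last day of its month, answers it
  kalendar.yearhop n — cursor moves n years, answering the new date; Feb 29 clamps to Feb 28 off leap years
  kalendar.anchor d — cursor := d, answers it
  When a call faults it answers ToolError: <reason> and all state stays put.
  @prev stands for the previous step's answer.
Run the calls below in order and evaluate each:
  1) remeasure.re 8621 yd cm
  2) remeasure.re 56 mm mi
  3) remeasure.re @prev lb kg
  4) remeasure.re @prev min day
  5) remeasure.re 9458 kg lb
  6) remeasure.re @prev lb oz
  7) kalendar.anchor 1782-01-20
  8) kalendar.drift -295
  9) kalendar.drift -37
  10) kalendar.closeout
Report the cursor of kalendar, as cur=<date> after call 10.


! 1. re(v: 8621, u_from: yd, u_to: cm) -> 19707606/25
! 2. re(v: 56, u_from: mm, u_to: mi) -> 7/201168
! 3. re(v: @prev, u_from: lb, u_to: kg) -> 28864969/1828800000000
! 4. re(v: @prev, u_from: min, u_to: day) -> 28864969/2633472000000000
! 5. re(v: 9458, u_from: kg, u_to: lb) -> 945800000000/45359237
! 6. re(v: @prev, u_from: lb, u_to: oz) -> 15132800000000/45359237
! 7. anchor(d: 1782-01-20) -> 1782-01-20
! 8. drift(n: -295) -> 1781-03-31
! 9. drift(n: -37) -> 1781-02-22
! 10. closeout() -> 1781-02-28

Answer: cur=1781-02-28
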